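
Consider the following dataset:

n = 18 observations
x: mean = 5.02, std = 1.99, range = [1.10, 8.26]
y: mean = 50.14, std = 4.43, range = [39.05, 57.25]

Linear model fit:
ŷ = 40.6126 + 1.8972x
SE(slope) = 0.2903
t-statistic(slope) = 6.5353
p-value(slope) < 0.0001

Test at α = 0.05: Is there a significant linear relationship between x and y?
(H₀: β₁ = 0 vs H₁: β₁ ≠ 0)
Since p-value < 0.0001 < α = 0.05, reject H₀ — the slope is significantly different from 0.

Hypothesis test for the slope coefficient:

H₀: β₁ = 0 (no linear relationship)
H₁: β₁ ≠ 0 (linear relationship exists)

Test statistic: t = β̂₁ / SE(β̂₁) = 1.8972 / 0.2903 = 6.5353

p < 0.0001: how often a slope estimate this far from 0 (in SE units) would arise by chance if β₁ were truly 0.

Decision rule: reject H₀ if p-value < α.
p-value < 0.0001 < α = 0.05 → reject H₀.

There is sufficient evidence at the 5% significance level to conclude that a linear relationship exists between x and y.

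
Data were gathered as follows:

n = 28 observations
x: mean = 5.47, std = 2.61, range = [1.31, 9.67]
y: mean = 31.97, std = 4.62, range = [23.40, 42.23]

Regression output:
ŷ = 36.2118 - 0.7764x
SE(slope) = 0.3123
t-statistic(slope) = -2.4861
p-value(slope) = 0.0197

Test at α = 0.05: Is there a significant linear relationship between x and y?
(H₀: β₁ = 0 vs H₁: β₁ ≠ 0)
p-value = 0.0197 < α = 0.05, so we reject H₀. The relationship is significant.

Hypothesis test for the slope coefficient:

H₀: β₁ = 0 (no linear relationship)
H₁: β₁ ≠ 0 (linear relationship exists)

Test statistic: t = β̂₁ / SE(β̂₁) = -0.7764 / 0.3123 = -2.4861

p = 0.0197: how often a slope estimate this far from 0 (in SE units) would arise by chance if β₁ were truly 0.

Decision rule: reject H₀ if p-value < α.
p-value = 0.0197 < α = 0.05 → reject H₀.

There is sufficient evidence at the 5% significance level to conclude that a linear relationship exists between x and y.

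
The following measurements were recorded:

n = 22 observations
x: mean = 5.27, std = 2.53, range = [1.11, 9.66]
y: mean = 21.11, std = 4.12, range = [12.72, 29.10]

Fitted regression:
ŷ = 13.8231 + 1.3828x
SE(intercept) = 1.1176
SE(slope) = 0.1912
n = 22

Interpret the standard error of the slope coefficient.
The slope 1.3828 is pinned down to within about ±0.1912 (one SE) by these data — relative uncertainty 13.8%, i.e. precise.

SE(β̂₁) = s / √Sxx, where s is the residual standard deviation and Sxx = Σ(x − x̄)². It is the yardstick for how far β̂₁ = 1.3828 could plausibly be from the true slope.

Relative precision:
- SE / |β̂₁| = 0.1912 / 1.3828 = 13.8%
- Rule of thumb (under 20%: precise; 20% to under 50%: moderately precise; 50% or more: imprecise) → precise

Rough 95% range (±2 SE): 1.3828 ± 0.3824 → (1.0004, 1.7652).

What drives SE(β̂₁): larger n (here n = 22) → smaller SE.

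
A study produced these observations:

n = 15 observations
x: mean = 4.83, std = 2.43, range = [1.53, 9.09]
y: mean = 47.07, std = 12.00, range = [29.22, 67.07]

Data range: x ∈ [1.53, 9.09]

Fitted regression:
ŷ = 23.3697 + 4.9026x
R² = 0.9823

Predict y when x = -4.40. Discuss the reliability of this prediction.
ŷ = 1.7983 (extrapolation — x = -4.40 lies outside [1.53, 9.09], so reliability is low).

Prediction calculation:
ŷ = 23.3697 + 4.9026 × (-4.40)
ŷ = 1.7983

Reliability:
- Data range: x ∈ [1.53, 9.09]
- Prediction point: x = -4.40 is 5.93 units below the observed range → this is EXTRAPOLATION, not interpolation

Why that matters here:
- The linear relationship may not hold outside the observed range
- Real relationships often flatten, saturate, or turn nonlinear at extremes
- R² describes fit only over the sampled x values; it says nothing about behaviour beyond them

A defensible statement: 'if the linear trend continued to x = -4.40, y would be about 1.7983' — the premise is untested.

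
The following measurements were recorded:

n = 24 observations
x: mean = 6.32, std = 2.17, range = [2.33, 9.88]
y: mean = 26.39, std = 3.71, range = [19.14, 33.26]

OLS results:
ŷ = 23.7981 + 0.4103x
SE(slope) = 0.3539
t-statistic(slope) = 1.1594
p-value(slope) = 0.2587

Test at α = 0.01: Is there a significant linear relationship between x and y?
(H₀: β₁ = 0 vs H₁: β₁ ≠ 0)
p-value = 0.2587 ≥ α = 0.01, so we fail to reject H₀. The relationship is not significant.

Hypothesis test for the slope coefficient:

H₀: β₁ = 0 (no linear relationship)
H₁: β₁ ≠ 0 (linear relationship exists)

Test statistic: t = β̂₁ / SE(β̂₁) = 0.4103 / 0.3539 = 1.1594

With df = 22, the two-sided p-value for |t| = 1.1594 is 0.2587.

Decision rule: reject H₀ if p-value < α.
p-value = 0.2587 ≥ α = 0.01 → fail to reject H₀.

There is not sufficient evidence at the 1% significance level to conclude that a linear relationship exists between x and y.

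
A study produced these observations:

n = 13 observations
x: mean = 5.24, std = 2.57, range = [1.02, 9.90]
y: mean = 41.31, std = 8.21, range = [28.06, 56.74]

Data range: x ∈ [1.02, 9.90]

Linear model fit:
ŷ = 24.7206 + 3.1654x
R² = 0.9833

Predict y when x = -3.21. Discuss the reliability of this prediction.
ŷ = 14.5597, but this is extrapolation (below the data range [1.02, 9.90]) and may be unreliable.

Prediction calculation:
ŷ = 24.7206 + 3.1654 × (-3.21)
ŷ = 14.5597

Reliability:
- Data range: x ∈ [1.02, 9.90]
- Prediction point: x = -3.21 is 4.23 units below the observed range → this is EXTRAPOLATION, not interpolation

Why that matters here:
- R² describes fit only over the sampled x values; it says nothing about behaviour beyond them
- The standard error of prediction grows with (x − x̄)², and x = -3.21 is far from x̄ = 5.24

A defensible statement: 'if the linear trend continued to x = -3.21, y would be about 14.5597' — the premise is untested.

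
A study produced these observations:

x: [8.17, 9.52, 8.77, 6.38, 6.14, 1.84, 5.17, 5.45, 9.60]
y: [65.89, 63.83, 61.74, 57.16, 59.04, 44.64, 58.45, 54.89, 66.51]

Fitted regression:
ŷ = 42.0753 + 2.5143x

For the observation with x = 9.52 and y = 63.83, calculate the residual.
Residual = -2.1814

The residual is the difference between the actual value and the predicted value:

Residual = y - ŷ

Step 1: Calculate predicted value
ŷ = 42.0753 + 2.5143 × 9.52
ŷ = 66.0114

Step 2: Calculate residual
Residual = 63.83 - 66.0114
Residual = -2.1814

Sign check: y < ŷ, so the point is below the line and the fit overestimates here.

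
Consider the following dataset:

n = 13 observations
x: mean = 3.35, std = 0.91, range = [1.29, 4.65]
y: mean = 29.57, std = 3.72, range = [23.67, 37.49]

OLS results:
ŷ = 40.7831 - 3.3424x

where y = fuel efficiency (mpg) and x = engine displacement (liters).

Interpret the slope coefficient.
On average, fuel efficiency is about 3.3424 mpg lower for every extra liter of engine displacement.

The slope coefficient β₁ = -3.3424 represents the marginal effect of engine displacement on fuel efficiency.

Interpretation:
- Engine displacement up by 1 liter → predicted fuel efficiency decreases by 3.3424 mpg
- The effect is assumed constant over the observed range of x (linearity)
- The sign (−) gives the direction; the magnitude 3.3424 gives the size of the effect per liter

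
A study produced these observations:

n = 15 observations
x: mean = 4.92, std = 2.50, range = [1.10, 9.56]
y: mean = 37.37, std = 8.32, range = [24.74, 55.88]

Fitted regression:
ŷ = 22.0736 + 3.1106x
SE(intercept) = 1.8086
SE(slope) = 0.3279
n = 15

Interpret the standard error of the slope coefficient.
The slope 3.1106 is pinned down to within about ±0.3279 (one SE) by these data — relative uncertainty 10.5%, i.e. precise.

SE(β̂₁) = 0.3279 says: if we drew many samples of n = 15 from the same population and refit each time, the fitted slopes would scatter with a standard deviation of roughly 0.3279 around the true β₁.

Relative precision:
- SE / |β̂₁| = 0.3279 / 3.1106 = 10.5%
- Rule of thumb (under 20%: precise; 20% to under 50%: moderately precise; 50% or more: imprecise) → precise

Link to the t-test: t = β̂₁ / SE(β̂₁) = 3.1106 / 0.3279 = 9.4864, the statistic for H₀: β₁ = 0.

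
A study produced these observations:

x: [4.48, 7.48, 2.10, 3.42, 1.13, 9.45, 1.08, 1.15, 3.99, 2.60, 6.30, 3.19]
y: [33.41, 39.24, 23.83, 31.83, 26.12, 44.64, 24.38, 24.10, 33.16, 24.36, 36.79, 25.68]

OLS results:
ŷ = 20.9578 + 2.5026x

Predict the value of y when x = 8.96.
ŷ = 43.3811

x = 8.96 lies inside the observed range [1.08, 9.45], so the fitted equation applies directly:

ŷ = 20.9578 + 2.5026 × 8.96
ŷ = 20.9578 + 22.4233
ŷ = 43.3811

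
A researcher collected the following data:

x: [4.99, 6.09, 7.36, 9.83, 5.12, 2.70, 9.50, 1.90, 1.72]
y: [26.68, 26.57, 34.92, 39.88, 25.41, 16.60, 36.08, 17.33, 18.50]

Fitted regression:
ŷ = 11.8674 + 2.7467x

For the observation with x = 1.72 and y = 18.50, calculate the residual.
Residual = 1.9083

The residual is the difference between the actual value and the predicted value:

Residual = y - ŷ

Step 1: Calculate predicted value
ŷ = 11.8674 + 2.7467 × 1.72
ŷ = 16.5917

Step 2: Calculate residual
Residual = 18.50 - 16.5917
Residual = 1.9083

Sign check: y > ŷ, so the point is above the line and the fit underestimates here.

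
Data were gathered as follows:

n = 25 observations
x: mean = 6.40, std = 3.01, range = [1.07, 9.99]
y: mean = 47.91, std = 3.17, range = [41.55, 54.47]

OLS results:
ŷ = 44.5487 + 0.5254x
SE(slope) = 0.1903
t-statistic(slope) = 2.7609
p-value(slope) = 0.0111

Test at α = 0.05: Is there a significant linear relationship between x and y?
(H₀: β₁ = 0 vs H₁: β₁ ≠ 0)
p-value = 0.0111 < α = 0.05, so we reject H₀. The relationship is significant.

Hypothesis test for the slope coefficient:

H₀: β₁ = 0 (no linear relationship)
H₁: β₁ ≠ 0 (linear relationship exists)

Test statistic: t = β̂₁ / SE(β̂₁) = 0.5254 / 0.1903 = 2.7609

p = 0.0111: how often a slope estimate this far from 0 (in SE units) would arise by chance if β₁ were truly 0.

Decision rule: reject H₀ if p-value < α.
p-value = 0.0111 < α = 0.05 → reject H₀.

Conclusion: the linear association between x and y is significant at the 5% level.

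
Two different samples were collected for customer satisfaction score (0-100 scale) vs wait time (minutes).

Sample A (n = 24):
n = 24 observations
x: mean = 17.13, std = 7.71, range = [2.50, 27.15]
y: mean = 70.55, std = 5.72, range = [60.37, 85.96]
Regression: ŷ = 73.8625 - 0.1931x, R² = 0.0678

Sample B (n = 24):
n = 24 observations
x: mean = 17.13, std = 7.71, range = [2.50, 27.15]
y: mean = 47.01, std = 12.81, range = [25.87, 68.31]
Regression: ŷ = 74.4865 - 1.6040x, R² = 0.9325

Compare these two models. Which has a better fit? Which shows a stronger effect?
Model B has the better fit (R² = 0.9325 vs 0.0678). Model B shows the stronger effect (|β₁| = 1.6040 vs 0.1931).

Model Comparison:

Goodness of fit (R²):
- Model A: R² = 0.0678 → 6.78% of variance in satisfaction score explained
- Model B: R² = 0.9325 → 93.25% of variance in satisfaction score explained
- 0.9325 > 0.0678 → Model B has the better fit

Strength of effect — compare |β₁|:
- Model A: β₁ = -0.1931 → predicted satisfaction score falls 0.1931 points per additional minute of wait time
- Model B: β₁ = -1.6040 → predicted satisfaction score falls 1.6040 points per additional minute of wait time
- |-0.1931| < |-1.6040| → Model B shows the stronger marginal effect

Note: A steeper slope doesn't make a better model if the scatter around the line is large.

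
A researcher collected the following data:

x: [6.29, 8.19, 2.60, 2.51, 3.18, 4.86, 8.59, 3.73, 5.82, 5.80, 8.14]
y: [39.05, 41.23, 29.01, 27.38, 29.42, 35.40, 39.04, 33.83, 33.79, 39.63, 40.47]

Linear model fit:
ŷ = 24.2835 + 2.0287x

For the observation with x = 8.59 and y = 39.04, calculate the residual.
Residual = -2.6700

The residual is the difference between the actual value and the predicted value:

Residual = y - ŷ

Step 1: Calculate predicted value
ŷ = 24.2835 + 2.0287 × 8.59
ŷ = 41.7100

Step 2: Calculate residual
Residual = 39.04 - 41.7100
Residual = -2.6700

The residual is negative, so the observed y = 39.04 sits below the regression line (the line overestimates it by 2.6700).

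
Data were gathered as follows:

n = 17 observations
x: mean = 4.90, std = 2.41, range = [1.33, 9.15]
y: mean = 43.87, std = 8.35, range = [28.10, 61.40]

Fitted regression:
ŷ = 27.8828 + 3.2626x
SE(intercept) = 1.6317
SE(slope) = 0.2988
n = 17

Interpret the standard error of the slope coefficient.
SE(slope) = 0.2988 measures the uncertainty in the estimated slope. The coefficient is estimated precisely (SE/|β̂₁| = 9.2%).

SE(β̂₁) = s / √Sxx, where s is the residual standard deviation and Sxx = Σ(x − x̄)². It is the yardstick for how far β̂₁ = 3.2626 could plausibly be from the true slope.

Relative precision:
- SE / |β̂₁| = 0.2988 / 3.2626 = 9.2%
- Rule of thumb (under 20%: precise; 20% to under 50%: moderately precise; 50% or more: imprecise) → precise

Link to the t-test: t = β̂₁ / SE(β̂₁) = 3.2626 / 0.2988 = 10.9190, the statistic for H₀: β₁ = 0.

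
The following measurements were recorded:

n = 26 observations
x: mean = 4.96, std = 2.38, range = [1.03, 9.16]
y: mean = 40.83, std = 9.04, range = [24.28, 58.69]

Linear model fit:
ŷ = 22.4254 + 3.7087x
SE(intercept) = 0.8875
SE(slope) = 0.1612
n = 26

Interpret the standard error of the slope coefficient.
SE(β̂₁) = 0.1612 is the estimated standard deviation of the slope estimate across repeated samples; relative to β̂₁ = 3.7087 that is 4.3%, a precise estimate.

SE(β̂₁) = s / √Sxx, where s is the residual standard deviation and Sxx = Σ(x − x̄)². It is the yardstick for how far β̂₁ = 3.7087 could plausibly be from the true slope.

Relative precision:
- SE / |β̂₁| = 0.1612 / 3.7087 = 4.3%
- Rule of thumb (under 20%: precise; 20% to under 50%: moderately precise; 50% or more: imprecise) → precise

Link to interval estimation: a confidence interval for β₁ is β̂₁ ± t* × 0.1612, so SE sets the half-width per unit of t*.

What drives SE(β̂₁): more residual scatter → larger SE; wider spread of x values → smaller SE.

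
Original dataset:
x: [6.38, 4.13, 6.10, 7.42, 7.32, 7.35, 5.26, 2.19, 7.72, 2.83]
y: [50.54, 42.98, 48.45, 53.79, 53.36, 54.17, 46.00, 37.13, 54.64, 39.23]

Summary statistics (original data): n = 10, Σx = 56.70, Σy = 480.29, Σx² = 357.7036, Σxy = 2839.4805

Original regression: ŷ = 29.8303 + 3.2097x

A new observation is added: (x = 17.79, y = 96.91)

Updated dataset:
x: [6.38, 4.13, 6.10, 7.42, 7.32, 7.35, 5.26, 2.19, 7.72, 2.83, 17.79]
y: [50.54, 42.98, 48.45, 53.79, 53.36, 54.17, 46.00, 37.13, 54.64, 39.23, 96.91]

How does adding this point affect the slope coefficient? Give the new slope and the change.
Adding the point moves β₁ from 3.2097 to 3.8574, i.e. it increases by 0.6477 (+20.2%).

The new point has HIGH LEVERAGE: x = 17.79 is far from the original mean x̄ = 56.70/10 ≈ 5.67 (original range [2.19, 7.72]).

Step 1: Update the sums with the new point (n goes from 10 to 11)
Σx  = 56.70 + 17.79 = 74.49
Σy  = 480.29 + 96.91 = 577.20
Σx² = 357.7036 + 17.79² = 357.7036 + 316.4841 = 674.1877
Σxy = 2839.4805 + 17.79×96.91 = 2839.4805 + 1724.0289 = 4563.5094

Step 2: Recompute the slope with b₁ = (nΣxy − ΣxΣy) / (nΣx² − (Σx)²)
Numerator   = 11×4563.5094 − 74.49×577.20 = 50198.6034 − 42995.6280 = 7202.9754
Denominator = 11×674.1877 − 74.49² = 7416.0647 − 5548.7601 = 1867.3046
b₁(new) = 7202.9754 / 1867.3046 = 3.8574

(Same formula on the original sums: (10×2839.4805 − 56.70×480.29) / (10×357.7036 − 56.70²) = 1162.3620 / 362.1460 = 3.2097, matching the given fit.)

Step 3: Change in slope
Δβ₁ = 3.8574 − 3.2097 = +0.6477
Relative change = +0.6477 / 3.2097 × 100% = +20.2%
→ the slope increases when the point is added.

Because the point sits above the extension of the original line at a high-leverage x, it tilts the fit up.
In practice: investigate whether it comes from the same population as the rest of the sample; examine leverage (hᵢ) and Cook's distance rather than deleting it automatically.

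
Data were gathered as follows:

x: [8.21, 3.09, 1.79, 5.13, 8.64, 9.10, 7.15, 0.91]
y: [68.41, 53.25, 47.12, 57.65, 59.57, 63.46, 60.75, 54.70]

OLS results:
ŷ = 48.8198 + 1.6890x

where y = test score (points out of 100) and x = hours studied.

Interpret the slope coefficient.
On average, test score is about 1.6890 points higher for every extra hour of study time.

β₁ = 1.6890 is the change in predicted test score (points) per additional hour of study time.

Interpretation:
- Study time up by 1 hour → predicted test score increases by 1.6890 points
- This is a linear approximation: the same per-unit change is assumed across the whole observed x range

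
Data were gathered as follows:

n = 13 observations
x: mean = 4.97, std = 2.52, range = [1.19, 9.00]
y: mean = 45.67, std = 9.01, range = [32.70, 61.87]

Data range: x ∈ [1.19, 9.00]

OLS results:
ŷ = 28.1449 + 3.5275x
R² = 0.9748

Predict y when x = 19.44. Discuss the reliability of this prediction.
ŷ = 96.7195 (extrapolation — x = 19.44 lies outside [1.19, 9.00], so reliability is low).

Prediction calculation:
ŷ = 28.1449 + 3.5275 × 19.44
ŷ = 96.7195

Reliability:
- Data range: x ∈ [1.19, 9.00]
- Prediction point: x = 19.44 is 10.44 units above the observed range → this is EXTRAPOLATION, not interpolation

Why that matters here:
- The standard error of prediction grows with (x − x̄)², and x = 19.44 is far from x̄ = 4.97
- R² describes fit only over the sampled x values; it says nothing about behaviour beyond them

The R² = 0.9748 only validates the fit within [1.19, 9.00]; treat ŷ = 96.7195 with caution.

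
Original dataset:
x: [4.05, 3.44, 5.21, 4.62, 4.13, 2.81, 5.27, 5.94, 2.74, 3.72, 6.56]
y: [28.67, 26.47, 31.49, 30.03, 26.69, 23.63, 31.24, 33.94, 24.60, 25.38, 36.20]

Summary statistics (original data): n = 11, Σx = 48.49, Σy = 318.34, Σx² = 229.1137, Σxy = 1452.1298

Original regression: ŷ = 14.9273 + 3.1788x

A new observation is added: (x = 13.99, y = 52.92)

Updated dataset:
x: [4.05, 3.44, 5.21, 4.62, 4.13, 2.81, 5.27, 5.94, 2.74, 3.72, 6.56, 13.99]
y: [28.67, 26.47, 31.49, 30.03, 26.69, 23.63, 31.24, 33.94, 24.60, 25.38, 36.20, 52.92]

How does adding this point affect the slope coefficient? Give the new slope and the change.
Adding the point moves β₁ from 3.1788 to 2.6070, i.e. it decreases by 0.5718 (-18.0%).

x = 13.99 lies well outside the original x-range [2.74, 6.56] (x̄ ≈ 4.41), so this observation has high leverage and can move the slope substantially.

Step 1: Update the sums with the new point (n goes from 11 to 12)
Σx  = 48.49 + 13.99 = 62.48
Σy  = 318.34 + 52.92 = 371.26
Σx² = 229.1137 + 13.99² = 229.1137 + 195.7201 = 424.8338
Σxy = 1452.1298 + 13.99×52.92 = 1452.1298 + 740.3508 = 2192.4806

Step 2: Recompute the slope with b₁ = (nΣxy − ΣxΣy) / (nΣx² − (Σx)²)
Numerator   = 12×2192.4806 − 62.48×371.26 = 26309.7672 − 23196.3248 = 3113.4424
Denominator = 12×424.8338 − 62.48² = 5098.0056 − 3903.7504 = 1194.2552
b₁(new) = 3113.4424 / 1194.2552 = 2.6070

(Same formula on the original sums: (11×1452.1298 − 48.49×318.34) / (11×229.1137 − 48.49²) = 537.1212 / 168.9706 = 3.1788, matching the given fit.)

Step 3: Change in slope
Δβ₁ = 2.6070 − 3.1788 = -0.5718
Relative change = -0.5718 / 3.1788 × 100% = -18.0%
→ the slope decreases when the point is added.

Because the point sits below the extension of the original line at a high-leverage x, it tilts the fit down.
In practice: investigate whether it comes from the same population as the rest of the sample.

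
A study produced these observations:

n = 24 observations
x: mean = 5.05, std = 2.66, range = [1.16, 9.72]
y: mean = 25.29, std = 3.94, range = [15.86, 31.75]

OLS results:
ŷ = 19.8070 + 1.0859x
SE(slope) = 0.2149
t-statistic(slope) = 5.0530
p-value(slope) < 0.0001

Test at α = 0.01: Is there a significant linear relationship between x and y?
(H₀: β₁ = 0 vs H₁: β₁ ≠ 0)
Reject H₀: p-value < 0.0001 < α = 0.01. The linear relationship is significant at the 1% level.

Hypothesis test for the slope coefficient:

H₀: β₁ = 0 (no linear relationship)
H₁: β₁ ≠ 0 (linear relationship exists)

Test statistic: t = β̂₁ / SE(β̂₁) = 1.0859 / 0.2149 = 5.0530

The p-value (<0.0001) is the probability, under H₀, of a t-statistic at least as extreme as |t| = 5.0530 (two-sided, df = n − 2 = 22).

Decision rule: reject H₀ if p-value < α.
p-value < 0.0001 < α = 0.01 → reject H₀.

At α = 0.01 the data do provide convincing evidence of a nonzero slope.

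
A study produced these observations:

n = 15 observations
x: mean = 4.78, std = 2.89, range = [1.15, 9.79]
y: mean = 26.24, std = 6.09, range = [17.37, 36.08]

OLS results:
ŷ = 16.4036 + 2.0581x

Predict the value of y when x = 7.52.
ŷ = 31.8805

x = 7.52 lies inside the observed range [1.15, 9.79], so the fitted equation applies directly:

ŷ = 16.4036 + 2.0581 × 7.52
ŷ = 16.4036 + 15.4769
ŷ = 31.8805

This is the fitted mean response at that x — an individual observation would come with a wider prediction interval.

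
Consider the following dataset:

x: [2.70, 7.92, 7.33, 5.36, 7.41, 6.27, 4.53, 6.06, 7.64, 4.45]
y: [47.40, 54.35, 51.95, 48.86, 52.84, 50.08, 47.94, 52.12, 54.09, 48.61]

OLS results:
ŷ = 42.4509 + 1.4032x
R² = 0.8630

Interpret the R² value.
About 86.30% of the variability in y is accounted for by the regression on x (R² = 0.8630) — a strong linear fit.

R² (coefficient of determination) measures the proportion of variance in y explained by the regression model.

Here R² = 0.8630:
- Explained: 86.30% of the variation in y
- Unexplained (residual): 100% − 86.30% = 13.70%
- Rule of thumb (below 0.3 weak; 0.3 to below 0.7 moderate; 0.7 and above strong) → strong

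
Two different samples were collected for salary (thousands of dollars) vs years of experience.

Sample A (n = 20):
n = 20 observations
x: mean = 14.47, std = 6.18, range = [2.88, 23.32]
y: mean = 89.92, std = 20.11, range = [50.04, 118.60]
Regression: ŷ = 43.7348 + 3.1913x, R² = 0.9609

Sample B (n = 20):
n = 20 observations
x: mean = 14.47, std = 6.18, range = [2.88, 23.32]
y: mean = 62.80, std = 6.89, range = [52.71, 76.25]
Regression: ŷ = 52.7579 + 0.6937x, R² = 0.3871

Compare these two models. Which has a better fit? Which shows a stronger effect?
Model A has the better fit (R² = 0.9609 vs 0.3871). Model A shows the stronger effect (|β₁| = 3.1913 vs 0.6937).

Model Comparison:

Goodness of fit (R²):
- Model A: R² = 0.9609 → 96.09% of variance in salary explained
- Model B: R² = 0.3871 → 38.71% of variance in salary explained
- 0.9609 > 0.3871 → Model A has the better fit

Strength of effect — compare |β₁|:
- Model A: β₁ = 3.1913 → predicted salary rises 3.1913 thousand dollars per additional year of experience
- Model B: β₁ = 0.6937 → predicted salary rises 0.6937 thousand dollars per additional year of experience
- |3.1913| > |0.6937| → Model A shows the stronger marginal effect

Note: A steeper slope doesn't make a better model if the scatter around the line is large.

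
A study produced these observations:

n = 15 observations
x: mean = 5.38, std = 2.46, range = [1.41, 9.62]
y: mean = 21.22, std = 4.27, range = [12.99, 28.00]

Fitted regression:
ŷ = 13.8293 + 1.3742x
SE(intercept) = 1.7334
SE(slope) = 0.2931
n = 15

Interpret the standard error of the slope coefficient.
SE(β̂₁) = 0.2931 is the estimated standard deviation of the slope estimate across repeated samples; relative to β̂₁ = 1.3742 that is 21.3%, a moderately precise estimate.

SE(β̂₁) = 0.2931 says: if we drew many samples of n = 15 from the same population and refit each time, the fitted slopes would scatter with a standard deviation of roughly 0.2931 around the true β₁.

Relative precision:
- SE / |β̂₁| = 0.2931 / 1.3742 = 21.3%
- Rule of thumb (under 20%: precise; 20% to under 50%: moderately precise; 50% or more: imprecise) → moderately precise

Rough 95% range (±2 SE): 1.3742 ± 0.5862 → (0.7880, 1.9604).

What drives SE(β̂₁): more residual scatter → larger SE.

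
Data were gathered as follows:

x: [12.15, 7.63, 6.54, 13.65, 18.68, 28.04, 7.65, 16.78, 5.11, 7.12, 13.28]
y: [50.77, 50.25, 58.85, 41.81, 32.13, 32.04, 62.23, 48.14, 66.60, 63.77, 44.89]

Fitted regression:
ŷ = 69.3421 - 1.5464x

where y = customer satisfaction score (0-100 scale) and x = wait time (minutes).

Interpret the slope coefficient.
An increase of one minute in wait time is associated with a 1.5464 points decrease in predicted satisfaction score.

The slope coefficient β₁ = -1.5464 represents the marginal effect of wait time on satisfaction score.

Interpretation:
- Wait time up by 1 minute → predicted satisfaction score decreases by 1.5464 points
- The effect is assumed constant over the observed range of x (linearity)
- The sign (−) gives the direction; the magnitude 1.5464 gives the size of the effect per minute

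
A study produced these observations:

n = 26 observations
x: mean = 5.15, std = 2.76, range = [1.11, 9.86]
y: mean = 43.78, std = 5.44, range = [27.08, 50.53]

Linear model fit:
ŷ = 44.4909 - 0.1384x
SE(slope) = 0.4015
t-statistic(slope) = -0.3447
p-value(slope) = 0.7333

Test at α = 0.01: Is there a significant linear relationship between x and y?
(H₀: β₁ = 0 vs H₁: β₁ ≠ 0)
p-value = 0.7333 ≥ α = 0.01, so we fail to reject H₀. The relationship is not significant.

Hypothesis test for the slope coefficient:

H₀: β₁ = 0 (no linear relationship)
H₁: β₁ ≠ 0 (linear relationship exists)

Test statistic: t = β̂₁ / SE(β̂₁) = -0.1384 / 0.4015 = -0.3447

With df = 24, the two-sided p-value for |t| = 0.3447 is 0.7333.

Decision rule: reject H₀ if p-value < α.
p-value = 0.7333 ≥ α = 0.01 → fail to reject H₀.

Conclusion: the linear association between x and y is not significant at the 1% level.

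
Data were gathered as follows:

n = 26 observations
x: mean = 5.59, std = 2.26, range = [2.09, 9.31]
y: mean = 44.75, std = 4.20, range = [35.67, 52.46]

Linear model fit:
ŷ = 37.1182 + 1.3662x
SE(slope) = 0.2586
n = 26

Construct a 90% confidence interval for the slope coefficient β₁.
The 90% CI for β₁ is (0.9238, 1.8086)

Confidence interval for the slope:

The 90% CI for β₁ is: β̂₁ ± t*(α/2, n-2) × SE(β̂₁)

Step 1: Find critical t-value
- Confidence level = 0.9
- Degrees of freedom = n - 2 = 26 - 2 = 24
- t*(α/2, 24) = 1.7109

Step 2: Calculate margin of error
Margin = 1.7109 × 0.2586 = 0.4424

Step 3: Construct interval
CI = 1.3662 ± 0.4424
CI = (0.9238, 1.8086)

Interpretation: We are 90% confident that the true slope β₁ lies between 0.9238 and 1.8086.
Since 0 is outside the interval, a two-sided test at α = 0.10 would reject H₀: β₁ = 0.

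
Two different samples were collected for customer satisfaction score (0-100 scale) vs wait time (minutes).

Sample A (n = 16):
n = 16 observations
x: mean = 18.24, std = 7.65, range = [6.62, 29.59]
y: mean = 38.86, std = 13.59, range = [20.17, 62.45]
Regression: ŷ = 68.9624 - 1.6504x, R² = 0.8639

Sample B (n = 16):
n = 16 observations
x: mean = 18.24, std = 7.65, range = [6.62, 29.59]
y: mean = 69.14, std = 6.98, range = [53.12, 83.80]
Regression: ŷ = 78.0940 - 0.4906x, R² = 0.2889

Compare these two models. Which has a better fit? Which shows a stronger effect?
Model A has the better fit (R² = 0.8639 vs 0.2889). Model A shows the stronger effect (|β₁| = 1.6504 vs 0.4906).

Model Comparison:

Goodness of fit (R²):
- Model A: R² = 0.8639 → 86.39% of variance in satisfaction score explained
- Model B: R² = 0.2889 → 28.89% of variance in satisfaction score explained
- 0.8639 > 0.2889 → Model A has the better fit

Which has the larger per-minute effect? (|β₁|)
- Model A: β₁ = -1.6504 → predicted satisfaction score falls 1.6504 points per additional minute of wait time
- Model B: β₁ = -0.4906 → predicted satisfaction score falls 0.4906 points per additional minute of wait time
- |-1.6504| > |-0.4906| → Model A shows the stronger marginal effect

Note: The two samples could reflect different populations, time periods, or measurement quality.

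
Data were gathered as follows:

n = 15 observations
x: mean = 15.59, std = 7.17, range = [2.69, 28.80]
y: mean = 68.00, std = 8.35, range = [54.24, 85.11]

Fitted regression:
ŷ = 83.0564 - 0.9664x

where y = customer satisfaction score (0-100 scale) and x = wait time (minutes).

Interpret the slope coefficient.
An increase of one minute in wait time is associated with a 0.9664 points decrease in predicted satisfaction score.

β₁ = -0.9664 is the change in predicted satisfaction score (points) per additional minute of wait time.

Interpretation:
- Wait time up by 1 minute → predicted satisfaction score decreases by 0.9664 points
- This is a linear approximation: the same per-unit change is assumed across the whole observed x range
- The sign (−) gives the direction; the magnitude 0.9664 gives the size of the effect per minute

(β₀ = 83.0564 is the fitted value at x = 0 and is not part of the slope interpretation.)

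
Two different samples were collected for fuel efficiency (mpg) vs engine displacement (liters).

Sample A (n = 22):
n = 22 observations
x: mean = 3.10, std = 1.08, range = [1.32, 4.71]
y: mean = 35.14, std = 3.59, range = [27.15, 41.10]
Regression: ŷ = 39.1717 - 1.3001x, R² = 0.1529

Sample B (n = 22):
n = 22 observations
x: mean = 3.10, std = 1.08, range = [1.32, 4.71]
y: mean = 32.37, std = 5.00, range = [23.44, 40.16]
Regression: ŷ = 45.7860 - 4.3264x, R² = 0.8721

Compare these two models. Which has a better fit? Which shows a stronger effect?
Model B has the better fit (R² = 0.8721 vs 0.1529). Model B shows the stronger effect (|β₁| = 4.3264 vs 1.3001).

Model Comparison:

Goodness of fit (R²):
- Model A: R² = 0.1529 → 15.29% of variance in fuel efficiency explained
- Model B: R² = 0.8721 → 87.21% of variance in fuel efficiency explained
- 0.8721 > 0.1529 → Model B has the better fit

Which has the larger per-liter effect? (|β₁|)
- Model A: β₁ = -1.3001 → predicted fuel efficiency falls 1.3001 mpg per additional liter of engine displacement
- Model B: β₁ = -4.3264 → predicted fuel efficiency falls 4.3264 mpg per additional liter of engine displacement
- |-1.3001| < |-4.3264| → Model B shows the stronger marginal effect

Notes:
- A better fit (higher R²) doesn't necessarily mean a more important relationship.
- A steeper slope doesn't make a better model if the scatter around the line is large.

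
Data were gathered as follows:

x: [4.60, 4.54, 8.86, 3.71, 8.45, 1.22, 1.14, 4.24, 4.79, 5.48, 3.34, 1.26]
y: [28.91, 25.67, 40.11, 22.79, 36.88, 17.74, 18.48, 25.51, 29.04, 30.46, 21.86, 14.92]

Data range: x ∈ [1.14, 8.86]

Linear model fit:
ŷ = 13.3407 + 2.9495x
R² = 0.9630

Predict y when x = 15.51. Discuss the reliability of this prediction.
The equation gives ŷ = 59.0874; however x = 15.51 is 6.65 units above the observed range, so this extrapolated value should not be trusted.

Prediction calculation:
ŷ = 13.3407 + 2.9495 × 15.51
ŷ = 59.0874

Reliability:
- Data range: x ∈ [1.14, 8.86]
- Prediction point: x = 15.51 is 6.65 units above the observed range → this is EXTRAPOLATION, not interpolation

Why that matters here:
- The standard error of prediction grows with (x − x̄)², and x = 15.51 is far from x̄ = 4.30
- R² describes fit only over the sampled x values; it says nothing about behaviour beyond them
- The linear relationship may not hold outside the observed range

The R² = 0.9630 only validates the fit within [1.14, 8.86]; treat ŷ = 59.0874 with caution.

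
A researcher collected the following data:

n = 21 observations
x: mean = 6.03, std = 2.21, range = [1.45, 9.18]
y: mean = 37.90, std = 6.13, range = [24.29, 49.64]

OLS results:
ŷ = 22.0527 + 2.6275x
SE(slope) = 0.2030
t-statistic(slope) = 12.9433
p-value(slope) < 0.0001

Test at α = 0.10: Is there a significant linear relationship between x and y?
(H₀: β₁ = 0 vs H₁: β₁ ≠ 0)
Since p-value < 0.0001 < α = 0.10, reject H₀ — the slope is significantly different from 0.

Hypothesis test for the slope coefficient:

H₀: β₁ = 0 (no linear relationship)
H₁: β₁ ≠ 0 (linear relationship exists)

Test statistic: t = β̂₁ / SE(β̂₁) = 2.6275 / 0.2030 = 12.9433

The p-value (<0.0001) is the probability, under H₀, of a t-statistic at least as extreme as |t| = 12.9433 (two-sided, df = n − 2 = 19).

Decision rule: reject H₀ if p-value < α.
p-value < 0.0001 < α = 0.10 → reject H₀.

At α = 0.10 the data do provide convincing evidence of a nonzero slope.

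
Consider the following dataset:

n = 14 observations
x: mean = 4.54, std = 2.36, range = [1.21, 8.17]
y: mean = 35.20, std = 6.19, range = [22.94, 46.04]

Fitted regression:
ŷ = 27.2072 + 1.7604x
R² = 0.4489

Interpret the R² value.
R² = 0.4489 means 44.89% of the variation in y is explained by the linear relationship with x. This indicates a moderate fit.

R² (coefficient of determination) measures the proportion of variance in y explained by the regression model.

Here R² = 0.4489:
- Explained: 44.89% of the variation in y
- Unexplained (residual): 100% − 44.89% = 55.11%
- Rule of thumb (below 0.3 weak; 0.3 to below 0.7 moderate; 0.7 and above strong) → moderate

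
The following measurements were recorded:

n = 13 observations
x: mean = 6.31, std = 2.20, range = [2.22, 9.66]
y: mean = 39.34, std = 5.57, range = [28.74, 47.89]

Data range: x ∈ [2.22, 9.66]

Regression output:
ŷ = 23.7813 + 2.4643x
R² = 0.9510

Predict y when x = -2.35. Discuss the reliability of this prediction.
ŷ = 17.9902 (extrapolation — x = -2.35 lies outside [2.22, 9.66], so reliability is low).

Prediction calculation:
ŷ = 23.7813 + 2.4643 × (-2.35)
ŷ = 17.9902

Reliability:
- Data range: x ∈ [2.22, 9.66]
- Prediction point: x = -2.35 is 4.57 units below the observed range → this is EXTRAPOLATION, not interpolation

Why that matters here:
- There are no observations near this x to validate the fitted line there
- R² describes fit only over the sampled x values; it says nothing about behaviour beyond them
- The linear relationship may not hold outside the observed range

A defensible statement: 'if the linear trend continued to x = -2.35, y would be about 17.9902' — the premise is untested.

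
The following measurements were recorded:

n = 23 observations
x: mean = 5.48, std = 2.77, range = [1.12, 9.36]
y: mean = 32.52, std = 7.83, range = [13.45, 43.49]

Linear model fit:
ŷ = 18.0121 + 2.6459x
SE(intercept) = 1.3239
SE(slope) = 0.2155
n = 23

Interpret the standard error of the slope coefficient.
The slope 2.6459 is pinned down to within about ±0.2155 (one SE) by these data — relative uncertainty 8.1%, i.e. precise.

SE(β̂₁) = 0.2155 says: if we drew many samples of n = 23 from the same population and refit each time, the fitted slopes would scatter with a standard deviation of roughly 0.2155 around the true β₁.

Relative precision:
- SE / |β̂₁| = 0.2155 / 2.6459 = 8.1%
- Rule of thumb (under 20%: precise; 20% to under 50%: moderately precise; 50% or more: imprecise) → precise

Rough 95% range (±2 SE): 2.6459 ± 0.4310 → (2.2149, 3.0769).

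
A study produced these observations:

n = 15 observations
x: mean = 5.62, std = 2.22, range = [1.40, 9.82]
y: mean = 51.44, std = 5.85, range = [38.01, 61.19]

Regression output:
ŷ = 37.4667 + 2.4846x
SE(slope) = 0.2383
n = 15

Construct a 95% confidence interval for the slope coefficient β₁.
The 95% CI for β₁ is (1.9698, 2.9994)

Confidence interval for the slope:

The 95% CI for β₁ is: β̂₁ ± t*(α/2, n-2) × SE(β̂₁)

Step 1: Find critical t-value
- Confidence level = 0.95
- Degrees of freedom = n - 2 = 15 - 2 = 13
- t*(α/2, 13) = 2.1604

Step 2: Calculate margin of error
Margin = 2.1604 × 0.2383 = 0.5148

Step 3: Construct interval
CI = 2.4846 ± 0.5148
CI = (1.9698, 2.9994)

Interpretation: intervals built this way capture the true β₁ in 95% of repeated samples; here the plausible range for the per-unit effect of x on y is 1.9698 to 2.9994.
The interval does not include 0, suggesting a significant linear relationship.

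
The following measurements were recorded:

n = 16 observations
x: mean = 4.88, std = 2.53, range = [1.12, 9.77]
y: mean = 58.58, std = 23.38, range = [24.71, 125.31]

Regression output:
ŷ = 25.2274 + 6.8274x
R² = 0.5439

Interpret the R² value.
The model explains 54.39% of the variance in y (R² = 0.5439), leaving 45.61% unexplained; the fit is moderate.

R² (coefficient of determination) measures the proportion of variance in y explained by the regression model.

Here R² = 0.5439:
- Explained: 54.39% of the variation in y
- Unexplained (residual): 100% − 54.39% = 45.61%
- Rule of thumb (below 0.3 weak; 0.3 to below 0.7 moderate; 0.7 and above strong) → moderate

Note: R² never decreases when predictors are added, so it should not be used alone to compare models of different size.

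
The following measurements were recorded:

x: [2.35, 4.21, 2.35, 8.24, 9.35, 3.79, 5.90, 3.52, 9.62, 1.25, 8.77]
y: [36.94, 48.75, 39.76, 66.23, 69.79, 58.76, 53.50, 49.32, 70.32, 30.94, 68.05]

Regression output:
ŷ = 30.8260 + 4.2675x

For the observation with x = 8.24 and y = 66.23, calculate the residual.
Residual = 0.2398

The residual is the difference between the actual value and the predicted value:

Residual = y - ŷ

Step 1: Calculate predicted value
ŷ = 30.8260 + 4.2675 × 8.24
ŷ = 65.9902

Step 2: Calculate residual
Residual = 66.23 - 65.9902
Residual = 0.2398

The residual is positive, so the observed y = 66.23 sits above the regression line (the line underestimates it by 0.2398).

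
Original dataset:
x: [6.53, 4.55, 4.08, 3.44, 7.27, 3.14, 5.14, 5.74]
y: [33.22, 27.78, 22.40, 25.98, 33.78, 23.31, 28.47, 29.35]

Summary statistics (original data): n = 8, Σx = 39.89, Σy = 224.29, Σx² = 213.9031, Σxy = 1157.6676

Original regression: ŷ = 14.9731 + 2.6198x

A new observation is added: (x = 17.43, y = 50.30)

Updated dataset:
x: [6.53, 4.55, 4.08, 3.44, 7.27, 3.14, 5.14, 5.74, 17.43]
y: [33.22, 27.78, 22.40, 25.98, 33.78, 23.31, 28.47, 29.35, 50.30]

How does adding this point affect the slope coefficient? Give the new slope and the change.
The slope changes from 2.6198 to 1.8708 (change of -0.7490, or -28.6%).

x = 17.43 lies well outside the original x-range [3.14, 7.27] (x̄ ≈ 4.99), so this observation has high leverage and can move the slope substantially.

Step 1: Update the sums with the new point (n goes from 8 to 9)
Σx  = 39.89 + 17.43 = 57.32
Σy  = 224.29 + 50.30 = 274.59
Σx² = 213.9031 + 17.43² = 213.9031 + 303.8049 = 517.7080
Σxy = 1157.6676 + 17.43×50.30 = 1157.6676 + 876.7290 = 2034.3966

Step 2: Recompute the slope with b₁ = (nΣxy − ΣxΣy) / (nΣx² − (Σx)²)
Numerator   = 9×2034.3966 − 57.32×274.59 = 18309.5694 − 15739.4988 = 2570.0706
Denominator = 9×517.7080 − 57.32² = 4659.3720 − 3285.5824 = 1373.7896
b₁(new) = 2570.0706 / 1373.7896 = 1.8708

(Same formula on the original sums: (8×1157.6676 − 39.89×224.29) / (8×213.9031 − 39.89²) = 314.4127 / 120.0127 = 2.6198, matching the given fit.)

Step 3: Change in slope
Δβ₁ = 1.8708 − 2.6198 = -0.7490
Relative change = -0.7490 / 2.6198 × 100% = -28.6%
→ the slope decreases when the point is added.

Because the point sits below the extension of the original line at a high-leverage x, it tilts the fit down.
In practice: refit with and without it and report both if conclusions differ.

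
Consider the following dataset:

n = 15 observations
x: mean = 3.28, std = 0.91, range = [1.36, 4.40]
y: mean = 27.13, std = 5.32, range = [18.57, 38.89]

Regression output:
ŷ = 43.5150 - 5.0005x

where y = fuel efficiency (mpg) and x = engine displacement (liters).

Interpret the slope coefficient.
An increase of one liter in engine displacement is associated with a 5.0005 mpg decrease in predicted fuel efficiency.

The slope β₁ = -5.0005 gives the rate at which the fitted fuel efficiency changes with engine displacement.

Interpretation:
- Engine displacement up by 1 liter → predicted fuel efficiency decreases by 5.0005 mpg
- This is a linear approximation: the same per-unit change is assumed across the whole observed x range
- The sign (−) gives the direction; the magnitude 5.0005 gives the size of the effect per liter

(β₀ = 43.5150 is the fitted value at x = 0 and is not part of the slope interpretation.)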